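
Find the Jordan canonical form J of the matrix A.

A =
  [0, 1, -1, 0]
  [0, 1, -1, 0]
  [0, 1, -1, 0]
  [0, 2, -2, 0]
J_2(0) ⊕ J_1(0) ⊕ J_1(0)

The characteristic polynomial is
  det(x·I − A) = x^4

Eigenvalues and multiplicities (the geometric multiplicity of λ is n − rank(A − λI), which equals the number of Jordan blocks for λ):
  λ = 0: algebraic multiplicity = 4, geometric multiplicity = 3

Determining the block sizes for each eigenvalue:
  λ = 0: 3 blocks summing to 4 forces exactly one block of size 2 and the rest size 1 → block sizes [2, 1, 1]

Assembling the blocks gives a Jordan form
J =
  [0, 1, 0, 0]
  [0, 0, 0, 0]
  [0, 0, 0, 0]
  [0, 0, 0, 0]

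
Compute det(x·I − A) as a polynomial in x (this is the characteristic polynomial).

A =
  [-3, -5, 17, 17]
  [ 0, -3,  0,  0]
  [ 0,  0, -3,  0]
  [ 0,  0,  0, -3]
x^4 + 12*x^3 + 54*x^2 + 108*x + 81

Expanding det(x·I − A) (e.g. by cofactor expansion or by noting that A is similar to its Jordan form J, which has the same characteristic polynomial as A) gives
  χ_A(x) = x^4 + 12*x^3 + 54*x^2 + 108*x + 81
which factors as (x + 3)^4. The eigenvalues (with algebraic multiplicities) are λ = -3 with multiplicity 4.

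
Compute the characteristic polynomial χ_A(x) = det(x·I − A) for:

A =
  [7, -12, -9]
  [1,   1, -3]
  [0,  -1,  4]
x^3 - 12*x^2 + 48*x - 64

Expanding det(x·I − A) (e.g. by cofactor expansion or by noting that A is similar to its Jordan form J, which has the same characteristic polynomial as A) gives
  χ_A(x) = x^3 - 12*x^2 + 48*x - 64
which factors as (x - 4)^3. The eigenvalues (with algebraic multiplicities) are λ = 4 with multiplicity 3.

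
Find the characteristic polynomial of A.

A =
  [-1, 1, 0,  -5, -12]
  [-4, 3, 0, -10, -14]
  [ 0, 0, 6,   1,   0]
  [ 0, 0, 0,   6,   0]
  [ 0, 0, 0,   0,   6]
x^5 - 20*x^4 + 145*x^3 - 450*x^2 + 540*x - 216

Expanding det(x·I − A) (e.g. by cofactor expansion or by noting that A is similar to its Jordan form J, which has the same characteristic polynomial as A) gives
  χ_A(x) = x^5 - 20*x^4 + 145*x^3 - 450*x^2 + 540*x - 216
which factors as (x - 6)^3*(x - 1)^2. The eigenvalues (with algebraic multiplicities) are λ = 1 with multiplicity 2, λ = 6 with multiplicity 3.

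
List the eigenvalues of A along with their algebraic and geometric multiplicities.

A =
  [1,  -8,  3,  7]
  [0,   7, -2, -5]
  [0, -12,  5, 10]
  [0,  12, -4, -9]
λ = 1: alg = 4, geom = 2

Step 1 — factor the characteristic polynomial to read off the algebraic multiplicities:
  χ_A(x) = (x - 1)^4

Step 2 — compute geometric multiplicities via the rank-nullity identity g(λ) = n − rank(A − λI):
  rank(A − (1)·I) = 2, so dim ker(A − (1)·I) = n − 2 = 2

Summary:
  λ = 1: algebraic multiplicity = 4, geometric multiplicity = 2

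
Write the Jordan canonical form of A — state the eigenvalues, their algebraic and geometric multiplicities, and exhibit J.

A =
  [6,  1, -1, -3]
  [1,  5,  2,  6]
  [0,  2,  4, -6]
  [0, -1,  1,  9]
J_3(6) ⊕ J_1(6)

The characteristic polynomial is
  det(x·I − A) = x^4 - 24*x^3 + 216*x^2 - 864*x + 1296 = (x - 6)^4

Eigenvalues and multiplicities (the geometric multiplicity of λ is n − rank(A − λI), which equals the number of Jordan blocks for λ):
  λ = 6: algebraic multiplicity = 4, geometric multiplicity = 2

Determining the block sizes for each eigenvalue:
  λ = 6: with am = 4 and gm = 2, the partition is not yet determined (e.g. several partitions of 4 into 2 parts exist). Let N = A − (6)·I. Computing rank(N^1) = 2, rank(N^2) = 1, rank(N^3) = 0; the number of blocks of size ≥ j is rank(N^{j−1}) − rank(N^j), giving [2, 1, 1]. So we have 1 block(s) of size 3, 1 block(s) of size 1 → block sizes [3, 1]

Assembling the blocks gives a Jordan form
J =
  [6, 1, 0, 0]
  [0, 6, 1, 0]
  [0, 0, 6, 0]
  [0, 0, 0, 6]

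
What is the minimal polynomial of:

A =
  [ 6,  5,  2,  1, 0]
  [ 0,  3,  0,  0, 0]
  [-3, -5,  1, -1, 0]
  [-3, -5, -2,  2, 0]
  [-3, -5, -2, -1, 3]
x^2 - 6*x + 9

The characteristic polynomial is χ_A(x) = (x - 3)^5, so the eigenvalues are known. The minimal polynomial is
  m_A(x) = Π_λ (x − λ)^{k_λ}
where k_λ is the size of the *largest* Jordan block for λ (equivalently, the smallest k with (A − λI)^k v = 0 for every generalised eigenvector v of λ).

  λ = 3: largest Jordan block has size 2, contributing (x − 3)^2

So m_A(x) = (x - 3)^2 = x^2 - 6*x + 9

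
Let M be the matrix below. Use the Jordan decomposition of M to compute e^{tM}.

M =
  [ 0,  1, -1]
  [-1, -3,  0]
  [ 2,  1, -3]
e^{tM} =
  [t^2*exp(-2*t)/2 + 2*t*exp(-2*t) + exp(-2*t), t*exp(-2*t), -t^2*exp(-2*t)/2 - t*exp(-2*t)]
  [-t^2*exp(-2*t)/2 - t*exp(-2*t), -t*exp(-2*t) + exp(-2*t), t^2*exp(-2*t)/2]
  [t^2*exp(-2*t)/2 + 2*t*exp(-2*t), t*exp(-2*t), -t^2*exp(-2*t)/2 - t*exp(-2*t) + exp(-2*t)]

Strategy: write M = P · J · P⁻¹ where J is a Jordan canonical form, so e^{tM} = P · e^{tJ} · P⁻¹, and e^{tJ} can be computed block-by-block.

M has Jordan form
J =
  [-2,  1,  0]
  [ 0, -2,  1]
  [ 0,  0, -2]
(up to reordering of blocks).

Per-block formulas:
  For a 3×3 Jordan block J_3(-2): exp(t · J_3(-2)) = e^(-2t)·(I + t·N + (t^2/2)·N^2), where N is the 3×3 nilpotent shift.

After assembling e^{tJ} and conjugating by P, we get:

e^{tM} =
  [t^2*exp(-2*t)/2 + 2*t*exp(-2*t) + exp(-2*t), t*exp(-2*t), -t^2*exp(-2*t)/2 - t*exp(-2*t)]
  [-t^2*exp(-2*t)/2 - t*exp(-2*t), -t*exp(-2*t) + exp(-2*t), t^2*exp(-2*t)/2]
  [t^2*exp(-2*t)/2 + 2*t*exp(-2*t), t*exp(-2*t), -t^2*exp(-2*t)/2 - t*exp(-2*t) + exp(-2*t)]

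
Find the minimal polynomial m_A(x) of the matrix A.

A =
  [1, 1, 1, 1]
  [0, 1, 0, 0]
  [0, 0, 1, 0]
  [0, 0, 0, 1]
x^2 - 2*x + 1

The characteristic polynomial is χ_A(x) = (x - 1)^4, so the eigenvalues are known. The minimal polynomial is
  m_A(x) = Π_λ (x − λ)^{k_λ}
where k_λ is the size of the *largest* Jordan block for λ (equivalently, the smallest k with (A − λI)^k v = 0 for every generalised eigenvector v of λ).

  λ = 1: largest Jordan block has size 2, contributing (x − 1)^2

So m_A(x) = (x - 1)^2 = x^2 - 2*x + 1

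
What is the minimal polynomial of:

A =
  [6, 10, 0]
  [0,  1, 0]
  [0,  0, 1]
x^2 - 7*x + 6

The characteristic polynomial is χ_A(x) = (x - 6)*(x - 1)^2, so the eigenvalues are known. The minimal polynomial is
  m_A(x) = Π_λ (x − λ)^{k_λ}
where k_λ is the size of the *largest* Jordan block for λ (equivalently, the smallest k with (A − λI)^k v = 0 for every generalised eigenvector v of λ).

  λ = 1: largest Jordan block has size 1, contributing (x − 1)
  λ = 6: largest Jordan block has size 1, contributing (x − 6)

So m_A(x) = (x - 6)*(x - 1) = x^2 - 7*x + 6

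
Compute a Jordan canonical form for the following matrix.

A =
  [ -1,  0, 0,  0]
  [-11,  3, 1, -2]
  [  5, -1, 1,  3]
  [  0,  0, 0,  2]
J_1(-1) ⊕ J_3(2)

The characteristic polynomial is
  det(x·I − A) = x^4 - 5*x^3 + 6*x^2 + 4*x - 8 = (x - 2)^3*(x + 1)

Eigenvalues and multiplicities (the geometric multiplicity of λ is n − rank(A − λI), which equals the number of Jordan blocks for λ):
  λ = -1: algebraic multiplicity = 1, geometric multiplicity = 1
  λ = 2: algebraic multiplicity = 3, geometric multiplicity = 1

Determining the block sizes for each eigenvalue:
  λ = -1: one block (gm = 1), so the single block has size am = 1 → block sizes [1]
  λ = 2: one block (gm = 1), so the single block has size am = 3 → block sizes [3]

Assembling the blocks gives a Jordan form
J =
  [-1, 0, 0, 0]
  [ 0, 2, 1, 0]
  [ 0, 0, 2, 1]
  [ 0, 0, 0, 2]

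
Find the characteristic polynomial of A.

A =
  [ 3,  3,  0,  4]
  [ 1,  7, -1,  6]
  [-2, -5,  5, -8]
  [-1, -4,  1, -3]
x^4 - 12*x^3 + 54*x^2 - 108*x + 81

Expanding det(x·I − A) (e.g. by cofactor expansion or by noting that A is similar to its Jordan form J, which has the same characteristic polynomial as A) gives
  χ_A(x) = x^4 - 12*x^3 + 54*x^2 - 108*x + 81
which factors as (x - 3)^4. The eigenvalues (with algebraic multiplicities) are λ = 3 with multiplicity 4.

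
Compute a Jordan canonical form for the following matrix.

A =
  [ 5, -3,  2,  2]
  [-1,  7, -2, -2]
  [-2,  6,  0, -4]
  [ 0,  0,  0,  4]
J_2(4) ⊕ J_1(4) ⊕ J_1(4)

The characteristic polynomial is
  det(x·I − A) = x^4 - 16*x^3 + 96*x^2 - 256*x + 256 = (x - 4)^4

Eigenvalues and multiplicities (the geometric multiplicity of λ is n − rank(A − λI), which equals the number of Jordan blocks for λ):
  λ = 4: algebraic multiplicity = 4, geometric multiplicity = 3

Determining the block sizes for each eigenvalue:
  λ = 4: 3 blocks summing to 4 forces exactly one block of size 2 and the rest size 1 → block sizes [2, 1, 1]

Assembling the blocks gives a Jordan form
J =
  [4, 1, 0, 0]
  [0, 4, 0, 0]
  [0, 0, 4, 0]
  [0, 0, 0, 4]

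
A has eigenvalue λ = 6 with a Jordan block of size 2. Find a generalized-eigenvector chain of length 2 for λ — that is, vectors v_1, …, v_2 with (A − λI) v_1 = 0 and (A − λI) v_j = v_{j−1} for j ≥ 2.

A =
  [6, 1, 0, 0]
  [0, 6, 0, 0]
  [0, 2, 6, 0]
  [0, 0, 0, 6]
A Jordan chain for λ = 6 of length 2:
v_1 = (1, 0, 2, 0)ᵀ
v_2 = (0, 1, 0, 0)ᵀ

Let N = A − (6)·I. We want v_2 with N^2 v_2 = 0 but N^1 v_2 ≠ 0; then v_{j-1} := N · v_j for j = 2, …, 2.

Pick v_2 = (0, 1, 0, 0)ᵀ.
Then v_1 = N · v_2 = (1, 0, 2, 0)ᵀ.

Sanity check: (A − (6)·I) v_1 = (0, 0, 0, 0)ᵀ = 0. ✓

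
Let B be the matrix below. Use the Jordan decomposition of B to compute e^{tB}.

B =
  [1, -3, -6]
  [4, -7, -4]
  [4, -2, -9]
e^{tB} =
  [6*t*exp(-5*t) + exp(-5*t), -3*t*exp(-5*t), -6*t*exp(-5*t)]
  [4*t*exp(-5*t), -2*t*exp(-5*t) + exp(-5*t), -4*t*exp(-5*t)]
  [4*t*exp(-5*t), -2*t*exp(-5*t), -4*t*exp(-5*t) + exp(-5*t)]

Strategy: write B = P · J · P⁻¹ where J is a Jordan canonical form, so e^{tB} = P · e^{tJ} · P⁻¹, and e^{tJ} can be computed block-by-block.

B has Jordan form
J =
  [-5,  1,  0]
  [ 0, -5,  0]
  [ 0,  0, -5]
(up to reordering of blocks).

Per-block formulas:
  For a 2×2 Jordan block J_2(-5): exp(t · J_2(-5)) = e^(-5t)·(I + t·N), where N is the 2×2 nilpotent shift.
  For a 1×1 block at λ = -5: exp(t · [-5]) = [e^(-5t)].

After assembling e^{tJ} and conjugating by P, we get:

e^{tB} =
  [6*t*exp(-5*t) + exp(-5*t), -3*t*exp(-5*t), -6*t*exp(-5*t)]
  [4*t*exp(-5*t), -2*t*exp(-5*t) + exp(-5*t), -4*t*exp(-5*t)]
  [4*t*exp(-5*t), -2*t*exp(-5*t), -4*t*exp(-5*t) + exp(-5*t)]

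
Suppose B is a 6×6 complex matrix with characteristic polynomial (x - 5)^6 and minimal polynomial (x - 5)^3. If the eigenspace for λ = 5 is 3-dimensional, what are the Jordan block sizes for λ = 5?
Block sizes for λ = 5: [3, 2, 1]

Step 1 — from the characteristic polynomial, algebraic multiplicity of λ = 5 is 6. From dim ker(B − (5)·I) = 3, there are exactly 3 Jordan blocks for λ = 5.
Step 2 — from the minimal polynomial, the factor (x − 5)^3 tells us the largest block for λ = 5 has size 3.
Step 3 — with total size 6, 3 blocks, and largest block 3, the block sizes (in nonincreasing order) are [3, 2, 1].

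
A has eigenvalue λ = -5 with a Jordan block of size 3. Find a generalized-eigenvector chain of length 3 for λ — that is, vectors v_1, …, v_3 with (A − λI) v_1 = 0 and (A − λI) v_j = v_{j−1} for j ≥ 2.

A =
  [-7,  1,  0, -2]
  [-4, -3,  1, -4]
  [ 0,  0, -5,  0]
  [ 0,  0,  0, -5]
A Jordan chain for λ = -5 of length 3:
v_1 = (1, 2, 0, 0)ᵀ
v_2 = (0, 1, 0, 0)ᵀ
v_3 = (0, 0, 1, 0)ᵀ

Let N = A − (-5)·I. We want v_3 with N^3 v_3 = 0 but N^2 v_3 ≠ 0; then v_{j-1} := N · v_j for j = 3, …, 2.

Pick v_3 = (0, 0, 1, 0)ᵀ.
Then v_2 = N · v_3 = (0, 1, 0, 0)ᵀ.
Then v_1 = N · v_2 = (1, 2, 0, 0)ᵀ.

Sanity check: (A − (-5)·I) v_1 = (0, 0, 0, 0)ᵀ = 0. ✓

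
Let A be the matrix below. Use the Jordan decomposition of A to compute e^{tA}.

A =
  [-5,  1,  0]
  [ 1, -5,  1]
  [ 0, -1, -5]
e^{tA} =
  [t^2*exp(-5*t)/2 + exp(-5*t), t*exp(-5*t), t^2*exp(-5*t)/2]
  [t*exp(-5*t), exp(-5*t), t*exp(-5*t)]
  [-t^2*exp(-5*t)/2, -t*exp(-5*t), -t^2*exp(-5*t)/2 + exp(-5*t)]

Strategy: write A = P · J · P⁻¹ where J is a Jordan canonical form, so e^{tA} = P · e^{tJ} · P⁻¹, and e^{tJ} can be computed block-by-block.

A has Jordan form
J =
  [-5,  1,  0]
  [ 0, -5,  1]
  [ 0,  0, -5]
(up to reordering of blocks).

Per-block formulas:
  For a 3×3 Jordan block J_3(-5): exp(t · J_3(-5)) = e^(-5t)·(I + t·N + (t^2/2)·N^2), where N is the 3×3 nilpotent shift.

After assembling e^{tJ} and conjugating by P, we get:

e^{tA} =
  [t^2*exp(-5*t)/2 + exp(-5*t), t*exp(-5*t), t^2*exp(-5*t)/2]
  [t*exp(-5*t), exp(-5*t), t*exp(-5*t)]
  [-t^2*exp(-5*t)/2, -t*exp(-5*t), -t^2*exp(-5*t)/2 + exp(-5*t)]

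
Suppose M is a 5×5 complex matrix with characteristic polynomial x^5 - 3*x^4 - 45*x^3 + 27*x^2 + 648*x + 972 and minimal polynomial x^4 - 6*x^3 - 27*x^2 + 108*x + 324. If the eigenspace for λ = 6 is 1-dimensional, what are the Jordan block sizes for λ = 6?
Block sizes for λ = 6: [2]

Step 1 — from the characteristic polynomial, algebraic multiplicity of λ = 6 is 2. From dim ker(M − (6)·I) = 1, there are exactly 1 Jordan blocks for λ = 6.
Step 2 — from the minimal polynomial, the factor (x − 6)^2 tells us the largest block for λ = 6 has size 2.
Step 3 — with total size 2, 1 blocks, and largest block 2, the block sizes (in nonincreasing order) are [2].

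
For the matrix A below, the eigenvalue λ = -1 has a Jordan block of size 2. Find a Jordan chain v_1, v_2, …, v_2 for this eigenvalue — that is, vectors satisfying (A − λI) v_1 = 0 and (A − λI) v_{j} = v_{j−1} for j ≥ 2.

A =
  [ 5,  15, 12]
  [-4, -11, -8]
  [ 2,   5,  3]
A Jordan chain for λ = -1 of length 2:
v_1 = (6, -4, 2)ᵀ
v_2 = (1, 0, 0)ᵀ

Let N = A − (-1)·I. We want v_2 with N^2 v_2 = 0 but N^1 v_2 ≠ 0; then v_{j-1} := N · v_j for j = 2, …, 2.

Pick v_2 = (1, 0, 0)ᵀ.
Then v_1 = N · v_2 = (6, -4, 2)ᵀ.

Sanity check: (A − (-1)·I) v_1 = (0, 0, 0)ᵀ = 0. ✓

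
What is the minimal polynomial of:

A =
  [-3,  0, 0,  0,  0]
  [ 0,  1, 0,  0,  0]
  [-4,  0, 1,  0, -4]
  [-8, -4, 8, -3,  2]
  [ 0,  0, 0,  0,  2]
x^3 - 7*x + 6

The characteristic polynomial is χ_A(x) = (x - 2)*(x - 1)^2*(x + 3)^2, so the eigenvalues are known. The minimal polynomial is
  m_A(x) = Π_λ (x − λ)^{k_λ}
where k_λ is the size of the *largest* Jordan block for λ (equivalently, the smallest k with (A − λI)^k v = 0 for every generalised eigenvector v of λ).

  λ = -3: largest Jordan block has size 1, contributing (x + 3)
  λ = 1: largest Jordan block has size 1, contributing (x − 1)
  λ = 2: largest Jordan block has size 1, contributing (x − 2)

So m_A(x) = (x - 2)*(x - 1)*(x + 3) = x^3 - 7*x + 6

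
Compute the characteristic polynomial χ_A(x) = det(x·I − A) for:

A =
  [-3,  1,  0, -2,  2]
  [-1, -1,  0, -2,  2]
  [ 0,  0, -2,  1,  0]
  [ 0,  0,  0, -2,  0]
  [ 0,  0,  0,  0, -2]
x^5 + 10*x^4 + 40*x^3 + 80*x^2 + 80*x + 32

Expanding det(x·I − A) (e.g. by cofactor expansion or by noting that A is similar to its Jordan form J, which has the same characteristic polynomial as A) gives
  χ_A(x) = x^5 + 10*x^4 + 40*x^3 + 80*x^2 + 80*x + 32
which factors as (x + 2)^5. The eigenvalues (with algebraic multiplicities) are λ = -2 with multiplicity 5.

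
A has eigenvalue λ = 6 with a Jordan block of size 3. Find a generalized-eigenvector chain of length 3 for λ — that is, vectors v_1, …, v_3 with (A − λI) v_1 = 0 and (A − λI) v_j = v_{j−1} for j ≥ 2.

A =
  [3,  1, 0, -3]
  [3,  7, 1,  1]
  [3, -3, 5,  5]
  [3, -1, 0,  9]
A Jordan chain for λ = 6 of length 3:
v_1 = (3, 0, -6, -3)ᵀ
v_2 = (-3, 3, 3, 3)ᵀ
v_3 = (1, 0, 0, 0)ᵀ

Let N = A − (6)·I. We want v_3 with N^3 v_3 = 0 but N^2 v_3 ≠ 0; then v_{j-1} := N · v_j for j = 3, …, 2.

Pick v_3 = (1, 0, 0, 0)ᵀ.
Then v_2 = N · v_3 = (-3, 3, 3, 3)ᵀ.
Then v_1 = N · v_2 = (3, 0, -6, -3)ᵀ.

Sanity check: (A − (6)·I) v_1 = (0, 0, 0, 0)ᵀ = 0. ✓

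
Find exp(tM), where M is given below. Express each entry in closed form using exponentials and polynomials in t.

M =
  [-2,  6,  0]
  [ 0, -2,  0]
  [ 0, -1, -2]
e^{tM} =
  [exp(-2*t), 6*t*exp(-2*t), 0]
  [0, exp(-2*t), 0]
  [0, -t*exp(-2*t), exp(-2*t)]

Strategy: write M = P · J · P⁻¹ where J is a Jordan canonical form, so e^{tM} = P · e^{tJ} · P⁻¹, and e^{tJ} can be computed block-by-block.

M has Jordan form
J =
  [-2,  1,  0]
  [ 0, -2,  0]
  [ 0,  0, -2]
(up to reordering of blocks).

Per-block formulas:
  For a 1×1 block at λ = -2: exp(t · [-2]) = [e^(-2t)].
  For a 2×2 Jordan block J_2(-2): exp(t · J_2(-2)) = e^(-2t)·(I + t·N), where N is the 2×2 nilpotent shift.

After assembling e^{tJ} and conjugating by P, we get:

e^{tM} =
  [exp(-2*t), 6*t*exp(-2*t), 0]
  [0, exp(-2*t), 0]
  [0, -t*exp(-2*t), exp(-2*t)]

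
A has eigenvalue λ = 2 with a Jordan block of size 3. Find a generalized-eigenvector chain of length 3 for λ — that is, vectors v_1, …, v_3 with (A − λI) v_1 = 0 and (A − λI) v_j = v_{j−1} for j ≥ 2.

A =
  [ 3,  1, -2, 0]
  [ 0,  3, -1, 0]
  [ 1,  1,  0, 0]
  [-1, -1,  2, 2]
A Jordan chain for λ = 2 of length 3:
v_1 = (-1, -1, -1, 1)ᵀ
v_2 = (1, 0, 1, -1)ᵀ
v_3 = (1, 0, 0, 0)ᵀ

Let N = A − (2)·I. We want v_3 with N^3 v_3 = 0 but N^2 v_3 ≠ 0; then v_{j-1} := N · v_j for j = 3, …, 2.

Pick v_3 = (1, 0, 0, 0)ᵀ.
Then v_2 = N · v_3 = (1, 0, 1, -1)ᵀ.
Then v_1 = N · v_2 = (-1, -1, -1, 1)ᵀ.

Sanity check: (A − (2)·I) v_1 = (0, 0, 0, 0)ᵀ = 0. ✓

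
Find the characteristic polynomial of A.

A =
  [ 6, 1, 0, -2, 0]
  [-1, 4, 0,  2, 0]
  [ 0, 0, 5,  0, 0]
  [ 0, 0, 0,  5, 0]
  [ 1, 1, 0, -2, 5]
x^5 - 25*x^4 + 250*x^3 - 1250*x^2 + 3125*x - 3125

Expanding det(x·I − A) (e.g. by cofactor expansion or by noting that A is similar to its Jordan form J, which has the same characteristic polynomial as A) gives
  χ_A(x) = x^5 - 25*x^4 + 250*x^3 - 1250*x^2 + 3125*x - 3125
which factors as (x - 5)^5. The eigenvalues (with algebraic multiplicities) are λ = 5 with multiplicity 5.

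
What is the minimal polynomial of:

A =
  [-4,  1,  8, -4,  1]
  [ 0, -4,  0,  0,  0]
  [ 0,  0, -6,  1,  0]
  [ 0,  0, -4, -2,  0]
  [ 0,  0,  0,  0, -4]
x^2 + 8*x + 16

The characteristic polynomial is χ_A(x) = (x + 4)^5, so the eigenvalues are known. The minimal polynomial is
  m_A(x) = Π_λ (x − λ)^{k_λ}
where k_λ is the size of the *largest* Jordan block for λ (equivalently, the smallest k with (A − λI)^k v = 0 for every generalised eigenvector v of λ).

  λ = -4: largest Jordan block has size 2, contributing (x + 4)^2

So m_A(x) = (x + 4)^2 = x^2 + 8*x + 16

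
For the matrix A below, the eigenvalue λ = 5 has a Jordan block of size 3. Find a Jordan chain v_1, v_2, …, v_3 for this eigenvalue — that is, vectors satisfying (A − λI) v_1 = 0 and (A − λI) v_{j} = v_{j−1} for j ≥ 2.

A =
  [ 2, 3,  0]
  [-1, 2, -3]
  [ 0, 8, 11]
A Jordan chain for λ = 5 of length 3:
v_1 = (6, 6, -8)ᵀ
v_2 = (-3, -1, 0)ᵀ
v_3 = (1, 0, 0)ᵀ

Let N = A − (5)·I. We want v_3 with N^3 v_3 = 0 but N^2 v_3 ≠ 0; then v_{j-1} := N · v_j for j = 3, …, 2.

Pick v_3 = (1, 0, 0)ᵀ.
Then v_2 = N · v_3 = (-3, -1, 0)ᵀ.
Then v_1 = N · v_2 = (6, 6, -8)ᵀ.

Sanity check: (A − (5)·I) v_1 = (0, 0, 0)ᵀ = 0. ✓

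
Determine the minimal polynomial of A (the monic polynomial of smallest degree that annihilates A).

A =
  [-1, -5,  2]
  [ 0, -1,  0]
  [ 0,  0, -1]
x^2 + 2*x + 1

The characteristic polynomial is χ_A(x) = (x + 1)^3, so the eigenvalues are known. The minimal polynomial is
  m_A(x) = Π_λ (x − λ)^{k_λ}
where k_λ is the size of the *largest* Jordan block for λ (equivalently, the smallest k with (A − λI)^k v = 0 for every generalised eigenvector v of λ).

  λ = -1: largest Jordan block has size 2, contributing (x + 1)^2

So m_A(x) = (x + 1)^2 = x^2 + 2*x + 1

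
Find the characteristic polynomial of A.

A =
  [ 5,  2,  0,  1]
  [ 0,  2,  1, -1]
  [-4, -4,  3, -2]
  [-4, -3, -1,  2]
x^4 - 12*x^3 + 54*x^2 - 108*x + 81

Expanding det(x·I − A) (e.g. by cofactor expansion or by noting that A is similar to its Jordan form J, which has the same characteristic polynomial as A) gives
  χ_A(x) = x^4 - 12*x^3 + 54*x^2 - 108*x + 81
which factors as (x - 3)^4. The eigenvalues (with algebraic multiplicities) are λ = 3 with multiplicity 4.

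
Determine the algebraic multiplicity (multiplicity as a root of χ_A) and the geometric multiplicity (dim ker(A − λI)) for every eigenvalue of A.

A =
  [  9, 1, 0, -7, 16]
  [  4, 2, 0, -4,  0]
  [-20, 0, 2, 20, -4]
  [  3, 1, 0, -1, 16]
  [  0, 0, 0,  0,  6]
λ = 2: alg = 3, geom = 2; λ = 6: alg = 2, geom = 2

Step 1 — factor the characteristic polynomial to read off the algebraic multiplicities:
  χ_A(x) = (x - 6)^2*(x - 2)^3

Step 2 — compute geometric multiplicities via the rank-nullity identity g(λ) = n − rank(A − λI):
  rank(A − (2)·I) = 3, so dim ker(A − (2)·I) = n − 3 = 2
  rank(A − (6)·I) = 3, so dim ker(A − (6)·I) = n − 3 = 2

Summary:
  λ = 2: algebraic multiplicity = 3, geometric multiplicity = 2
  λ = 6: algebraic multiplicity = 2, geometric multiplicity = 2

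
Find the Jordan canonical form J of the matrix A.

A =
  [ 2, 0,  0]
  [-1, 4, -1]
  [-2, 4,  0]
J_2(2) ⊕ J_1(2)

The characteristic polynomial is
  det(x·I − A) = x^3 - 6*x^2 + 12*x - 8 = (x - 2)^3

Eigenvalues and multiplicities (the geometric multiplicity of λ is n − rank(A − λI), which equals the number of Jordan blocks for λ):
  λ = 2: algebraic multiplicity = 3, geometric multiplicity = 2

Determining the block sizes for each eigenvalue:
  λ = 2: 2 blocks summing to 3 forces exactly one block of size 2 and the rest size 1 → block sizes [2, 1]

Assembling the blocks gives a Jordan form
J =
  [2, 1, 0]
  [0, 2, 0]
  [0, 0, 2]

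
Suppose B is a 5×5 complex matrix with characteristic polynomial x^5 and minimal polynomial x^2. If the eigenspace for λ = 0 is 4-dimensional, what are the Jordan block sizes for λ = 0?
Block sizes for λ = 0: [2, 1, 1, 1]

Step 1 — from the characteristic polynomial, algebraic multiplicity of λ = 0 is 5. From dim ker(B − (0)·I) = 4, there are exactly 4 Jordan blocks for λ = 0.
Step 2 — from the minimal polynomial, the factor (x − 0)^2 tells us the largest block for λ = 0 has size 2.
Step 3 — with total size 5, 4 blocks, and largest block 2, the block sizes (in nonincreasing order) are [2, 1, 1, 1].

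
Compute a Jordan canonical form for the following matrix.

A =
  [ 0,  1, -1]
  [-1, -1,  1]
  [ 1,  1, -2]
J_3(-1)

The characteristic polynomial is
  det(x·I − A) = x^3 + 3*x^2 + 3*x + 1 = (x + 1)^3

Eigenvalues and multiplicities (the geometric multiplicity of λ is n − rank(A − λI), which equals the number of Jordan blocks for λ):
  λ = -1: algebraic multiplicity = 3, geometric multiplicity = 1

Determining the block sizes for each eigenvalue:
  λ = -1: one block (gm = 1), so the single block has size am = 3 → block sizes [3]

Assembling the blocks gives a Jordan form
J =
  [-1,  1,  0]
  [ 0, -1,  1]
  [ 0,  0, -1]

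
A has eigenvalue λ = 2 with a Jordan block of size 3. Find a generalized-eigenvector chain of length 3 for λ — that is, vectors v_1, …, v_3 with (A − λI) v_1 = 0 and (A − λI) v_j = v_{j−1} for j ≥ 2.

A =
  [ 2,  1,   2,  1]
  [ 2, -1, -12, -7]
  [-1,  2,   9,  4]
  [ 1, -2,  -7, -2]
A Jordan chain for λ = 2 of length 3:
v_1 = (1, -1, 1, -1)ᵀ
v_2 = (0, 2, -1, 1)ᵀ
v_3 = (1, 0, 0, 0)ᵀ

Let N = A − (2)·I. We want v_3 with N^3 v_3 = 0 but N^2 v_3 ≠ 0; then v_{j-1} := N · v_j for j = 3, …, 2.

Pick v_3 = (1, 0, 0, 0)ᵀ.
Then v_2 = N · v_3 = (0, 2, -1, 1)ᵀ.
Then v_1 = N · v_2 = (1, -1, 1, -1)ᵀ.

Sanity check: (A − (2)·I) v_1 = (0, 0, 0, 0)ᵀ = 0. ✓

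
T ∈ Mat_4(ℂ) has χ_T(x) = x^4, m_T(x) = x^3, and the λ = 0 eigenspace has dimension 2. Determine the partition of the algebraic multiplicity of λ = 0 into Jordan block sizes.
Block sizes for λ = 0: [3, 1]

Step 1 — from the characteristic polynomial, algebraic multiplicity of λ = 0 is 4. From dim ker(T − (0)·I) = 2, there are exactly 2 Jordan blocks for λ = 0.
Step 2 — from the minimal polynomial, the factor (x − 0)^3 tells us the largest block for λ = 0 has size 3.
Step 3 — with total size 4, 2 blocks, and largest block 3, the block sizes (in nonincreasing order) are [3, 1].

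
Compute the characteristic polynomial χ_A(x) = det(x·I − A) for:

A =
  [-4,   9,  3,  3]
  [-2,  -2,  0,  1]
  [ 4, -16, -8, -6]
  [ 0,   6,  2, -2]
x^4 + 16*x^3 + 96*x^2 + 256*x + 256

Expanding det(x·I − A) (e.g. by cofactor expansion or by noting that A is similar to its Jordan form J, which has the same characteristic polynomial as A) gives
  χ_A(x) = x^4 + 16*x^3 + 96*x^2 + 256*x + 256
which factors as (x + 4)^4. The eigenvalues (with algebraic multiplicities) are λ = -4 with multiplicity 4.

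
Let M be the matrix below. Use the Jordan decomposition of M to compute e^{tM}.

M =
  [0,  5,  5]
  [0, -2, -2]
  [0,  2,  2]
e^{tM} =
  [1, 5*t, 5*t]
  [0, 1 - 2*t, -2*t]
  [0, 2*t, 2*t + 1]

Strategy: write M = P · J · P⁻¹ where J is a Jordan canonical form, so e^{tM} = P · e^{tJ} · P⁻¹, and e^{tJ} can be computed block-by-block.

M has Jordan form
J =
  [0, 1, 0]
  [0, 0, 0]
  [0, 0, 0]
(up to reordering of blocks).

Per-block formulas:
  For a 2×2 Jordan block J_2(0): exp(t · J_2(0)) = e^(0t)·(I + t·N), where N is the 2×2 nilpotent shift.
  For a 1×1 block at λ = 0: exp(t · [0]) = [e^(0t)].

After assembling e^{tJ} and conjugating by P, we get:

e^{tM} =
  [1, 5*t, 5*t]
  [0, 1 - 2*t, -2*t]
  [0, 2*t, 2*t + 1]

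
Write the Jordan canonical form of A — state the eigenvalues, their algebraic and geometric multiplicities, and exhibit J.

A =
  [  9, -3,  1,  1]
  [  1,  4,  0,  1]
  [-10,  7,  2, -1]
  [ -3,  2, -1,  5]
J_2(5) ⊕ J_2(5)

The characteristic polynomial is
  det(x·I − A) = x^4 - 20*x^3 + 150*x^2 - 500*x + 625 = (x - 5)^4

Eigenvalues and multiplicities (the geometric multiplicity of λ is n − rank(A − λI), which equals the number of Jordan blocks for λ):
  λ = 5: algebraic multiplicity = 4, geometric multiplicity = 2

Determining the block sizes for each eigenvalue:
  λ = 5: with am = 4 and gm = 2, the partition is not yet determined (e.g. several partitions of 4 into 2 parts exist). Let N = A − (5)·I. Computing rank(N^1) = 2, rank(N^2) = 0; the number of blocks of size ≥ j is rank(N^{j−1}) − rank(N^j), giving [2, 2]. So we have 2 block(s) of size 2 → block sizes [2, 2]

Assembling the blocks gives a Jordan form
J =
  [5, 1, 0, 0]
  [0, 5, 0, 0]
  [0, 0, 5, 1]
  [0, 0, 0, 5]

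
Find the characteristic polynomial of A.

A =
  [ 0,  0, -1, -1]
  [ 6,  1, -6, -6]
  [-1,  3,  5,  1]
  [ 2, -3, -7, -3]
x^4 - 3*x^3 - 5*x^2 + 3*x + 4

Expanding det(x·I − A) (e.g. by cofactor expansion or by noting that A is similar to its Jordan form J, which has the same characteristic polynomial as A) gives
  χ_A(x) = x^4 - 3*x^3 - 5*x^2 + 3*x + 4
which factors as (x - 4)*(x - 1)*(x + 1)^2. The eigenvalues (with algebraic multiplicities) are λ = -1 with multiplicity 2, λ = 1 with multiplicity 1, λ = 4 with multiplicity 1.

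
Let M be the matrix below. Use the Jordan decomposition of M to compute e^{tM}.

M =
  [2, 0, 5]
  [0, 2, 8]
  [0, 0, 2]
e^{tM} =
  [exp(2*t), 0, 5*t*exp(2*t)]
  [0, exp(2*t), 8*t*exp(2*t)]
  [0, 0, exp(2*t)]

Strategy: write M = P · J · P⁻¹ where J is a Jordan canonical form, so e^{tM} = P · e^{tJ} · P⁻¹, and e^{tJ} can be computed block-by-block.

M has Jordan form
J =
  [2, 1, 0]
  [0, 2, 0]
  [0, 0, 2]
(up to reordering of blocks).

Per-block formulas:
  For a 1×1 block at λ = 2: exp(t · [2]) = [e^(2t)].
  For a 2×2 Jordan block J_2(2): exp(t · J_2(2)) = e^(2t)·(I + t·N), where N is the 2×2 nilpotent shift.

After assembling e^{tJ} and conjugating by P, we get:

e^{tM} =
  [exp(2*t), 0, 5*t*exp(2*t)]
  [0, exp(2*t), 8*t*exp(2*t)]
  [0, 0, exp(2*t)]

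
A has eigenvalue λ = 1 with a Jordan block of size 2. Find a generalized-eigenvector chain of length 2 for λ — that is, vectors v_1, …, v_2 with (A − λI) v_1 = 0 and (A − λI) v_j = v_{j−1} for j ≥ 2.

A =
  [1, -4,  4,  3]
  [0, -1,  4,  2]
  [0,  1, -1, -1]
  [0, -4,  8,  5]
A Jordan chain for λ = 1 of length 2:
v_1 = (-4, -2, 1, -4)ᵀ
v_2 = (0, 1, 0, 0)ᵀ

Let N = A − (1)·I. We want v_2 with N^2 v_2 = 0 but N^1 v_2 ≠ 0; then v_{j-1} := N · v_j for j = 2, …, 2.

Pick v_2 = (0, 1, 0, 0)ᵀ.
Then v_1 = N · v_2 = (-4, -2, 1, -4)ᵀ.

Sanity check: (A − (1)·I) v_1 = (0, 0, 0, 0)ᵀ = 0. ✓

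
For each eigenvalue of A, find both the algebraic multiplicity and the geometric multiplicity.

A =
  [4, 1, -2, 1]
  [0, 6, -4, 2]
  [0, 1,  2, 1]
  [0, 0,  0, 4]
λ = 4: alg = 4, geom = 3

Step 1 — factor the characteristic polynomial to read off the algebraic multiplicities:
  χ_A(x) = (x - 4)^4

Step 2 — compute geometric multiplicities via the rank-nullity identity g(λ) = n − rank(A − λI):
  rank(A − (4)·I) = 1, so dim ker(A − (4)·I) = n − 1 = 3

Summary:
  λ = 4: algebraic multiplicity = 4, geometric multiplicity = 3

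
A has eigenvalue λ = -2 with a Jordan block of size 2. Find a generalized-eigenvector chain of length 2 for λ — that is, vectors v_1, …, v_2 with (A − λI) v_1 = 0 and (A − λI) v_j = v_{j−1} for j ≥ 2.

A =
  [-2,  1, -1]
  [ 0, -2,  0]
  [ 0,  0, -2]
A Jordan chain for λ = -2 of length 2:
v_1 = (1, 0, 0)ᵀ
v_2 = (0, 1, 0)ᵀ

Let N = A − (-2)·I. We want v_2 with N^2 v_2 = 0 but N^1 v_2 ≠ 0; then v_{j-1} := N · v_j for j = 2, …, 2.

Pick v_2 = (0, 1, 0)ᵀ.
Then v_1 = N · v_2 = (1, 0, 0)ᵀ.

Sanity check: (A − (-2)·I) v_1 = (0, 0, 0)ᵀ = 0. ✓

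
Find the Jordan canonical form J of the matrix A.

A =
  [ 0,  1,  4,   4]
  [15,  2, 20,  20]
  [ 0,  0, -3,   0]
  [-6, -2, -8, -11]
J_2(-3) ⊕ J_1(-3) ⊕ J_1(-3)

The characteristic polynomial is
  det(x·I − A) = x^4 + 12*x^3 + 54*x^2 + 108*x + 81 = (x + 3)^4

Eigenvalues and multiplicities (the geometric multiplicity of λ is n − rank(A − λI), which equals the number of Jordan blocks for λ):
  λ = -3: algebraic multiplicity = 4, geometric multiplicity = 3

Determining the block sizes for each eigenvalue:
  λ = -3: 3 blocks summing to 4 forces exactly one block of size 2 and the rest size 1 → block sizes [2, 1, 1]

Assembling the blocks gives a Jordan form
J =
  [-3,  1,  0,  0]
  [ 0, -3,  0,  0]
  [ 0,  0, -3,  0]
  [ 0,  0,  0, -3]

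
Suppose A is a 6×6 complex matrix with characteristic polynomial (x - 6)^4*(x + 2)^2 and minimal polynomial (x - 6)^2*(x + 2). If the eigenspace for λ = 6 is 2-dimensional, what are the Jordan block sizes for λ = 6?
Block sizes for λ = 6: [2, 2]

Step 1 — from the characteristic polynomial, algebraic multiplicity of λ = 6 is 4. From dim ker(A − (6)·I) = 2, there are exactly 2 Jordan blocks for λ = 6.
Step 2 — from the minimal polynomial, the factor (x − 6)^2 tells us the largest block for λ = 6 has size 2.
Step 3 — with total size 4, 2 blocks, and largest block 2, the block sizes (in nonincreasing order) are [2, 2].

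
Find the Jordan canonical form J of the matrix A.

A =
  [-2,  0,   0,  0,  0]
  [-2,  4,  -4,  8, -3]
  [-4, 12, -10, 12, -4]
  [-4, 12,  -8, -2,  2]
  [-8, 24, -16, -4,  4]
J_1(-2) ⊕ J_1(-2) ⊕ J_1(-2) ⊕ J_2(0)

The characteristic polynomial is
  det(x·I − A) = x^5 + 6*x^4 + 12*x^3 + 8*x^2 = x^2*(x + 2)^3

Eigenvalues and multiplicities (the geometric multiplicity of λ is n − rank(A − λI), which equals the number of Jordan blocks for λ):
  λ = -2: algebraic multiplicity = 3, geometric multiplicity = 3
  λ = 0: algebraic multiplicity = 2, geometric multiplicity = 1

Determining the block sizes for each eigenvalue:
  λ = -2: gm = am = 3, so every block has size 1 → block sizes [1, 1, 1]
  λ = 0: one block (gm = 1), so the single block has size am = 2 → block sizes [2]

Assembling the blocks gives a Jordan form
J =
  [-2,  0,  0, 0, 0]
  [ 0, -2,  0, 0, 0]
  [ 0,  0, -2, 0, 0]
  [ 0,  0,  0, 0, 1]
  [ 0,  0,  0, 0, 0]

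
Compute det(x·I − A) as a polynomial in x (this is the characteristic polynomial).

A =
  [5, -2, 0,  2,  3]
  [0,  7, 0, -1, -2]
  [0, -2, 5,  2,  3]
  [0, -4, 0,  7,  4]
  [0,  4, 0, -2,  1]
x^5 - 25*x^4 + 250*x^3 - 1250*x^2 + 3125*x - 3125

Expanding det(x·I − A) (e.g. by cofactor expansion or by noting that A is similar to its Jordan form J, which has the same characteristic polynomial as A) gives
  χ_A(x) = x^5 - 25*x^4 + 250*x^3 - 1250*x^2 + 3125*x - 3125
which factors as (x - 5)^5. The eigenvalues (with algebraic multiplicities) are λ = 5 with multiplicity 5.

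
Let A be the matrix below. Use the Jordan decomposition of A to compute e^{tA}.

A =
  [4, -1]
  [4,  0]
e^{tA} =
  [2*t*exp(2*t) + exp(2*t), -t*exp(2*t)]
  [4*t*exp(2*t), -2*t*exp(2*t) + exp(2*t)]

Strategy: write A = P · J · P⁻¹ where J is a Jordan canonical form, so e^{tA} = P · e^{tJ} · P⁻¹, and e^{tJ} can be computed block-by-block.

A has Jordan form
J =
  [2, 1]
  [0, 2]
(up to reordering of blocks).

Per-block formulas:
  For a 2×2 Jordan block J_2(2): exp(t · J_2(2)) = e^(2t)·(I + t·N), where N is the 2×2 nilpotent shift.

After assembling e^{tJ} and conjugating by P, we get:

e^{tA} =
  [2*t*exp(2*t) + exp(2*t), -t*exp(2*t)]
  [4*t*exp(2*t), -2*t*exp(2*t) + exp(2*t)]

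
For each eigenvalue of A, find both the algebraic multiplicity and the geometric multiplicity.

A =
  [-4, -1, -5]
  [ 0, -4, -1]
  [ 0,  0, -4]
λ = -4: alg = 3, geom = 1

Step 1 — factor the characteristic polynomial to read off the algebraic multiplicities:
  χ_A(x) = (x + 4)^3

Step 2 — compute geometric multiplicities via the rank-nullity identity g(λ) = n − rank(A − λI):
  rank(A − (-4)·I) = 2, so dim ker(A − (-4)·I) = n − 2 = 1

Summary:
  λ = -4: algebraic multiplicity = 3, geometric multiplicity = 1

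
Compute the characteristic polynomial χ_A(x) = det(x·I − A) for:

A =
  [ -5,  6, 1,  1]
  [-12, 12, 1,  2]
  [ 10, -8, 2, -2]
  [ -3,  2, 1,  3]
x^4 - 12*x^3 + 52*x^2 - 96*x + 64

Expanding det(x·I − A) (e.g. by cofactor expansion or by noting that A is similar to its Jordan form J, which has the same characteristic polynomial as A) gives
  χ_A(x) = x^4 - 12*x^3 + 52*x^2 - 96*x + 64
which factors as (x - 4)^2*(x - 2)^2. The eigenvalues (with algebraic multiplicities) are λ = 2 with multiplicity 2, λ = 4 with multiplicity 2.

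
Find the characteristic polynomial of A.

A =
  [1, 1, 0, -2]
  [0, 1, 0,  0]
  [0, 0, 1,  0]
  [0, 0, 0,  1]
x^4 - 4*x^3 + 6*x^2 - 4*x + 1

Expanding det(x·I − A) (e.g. by cofactor expansion or by noting that A is similar to its Jordan form J, which has the same characteristic polynomial as A) gives
  χ_A(x) = x^4 - 4*x^3 + 6*x^2 - 4*x + 1
which factors as (x - 1)^4. The eigenvalues (with algebraic multiplicities) are λ = 1 with multiplicity 4.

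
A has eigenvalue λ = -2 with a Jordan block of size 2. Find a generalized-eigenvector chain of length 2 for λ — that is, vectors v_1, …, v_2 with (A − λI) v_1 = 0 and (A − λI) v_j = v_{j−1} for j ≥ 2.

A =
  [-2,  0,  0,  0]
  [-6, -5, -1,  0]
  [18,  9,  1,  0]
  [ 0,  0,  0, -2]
A Jordan chain for λ = -2 of length 2:
v_1 = (0, -6, 18, 0)ᵀ
v_2 = (1, 0, 0, 0)ᵀ

Let N = A − (-2)·I. We want v_2 with N^2 v_2 = 0 but N^1 v_2 ≠ 0; then v_{j-1} := N · v_j for j = 2, …, 2.

Pick v_2 = (1, 0, 0, 0)ᵀ.
Then v_1 = N · v_2 = (0, -6, 18, 0)ᵀ.

Sanity check: (A − (-2)·I) v_1 = (0, 0, 0, 0)ᵀ = 0. ✓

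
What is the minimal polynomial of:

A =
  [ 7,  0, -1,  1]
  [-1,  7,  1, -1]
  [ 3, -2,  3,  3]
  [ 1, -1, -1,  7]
x^3 - 18*x^2 + 108*x - 216

The characteristic polynomial is χ_A(x) = (x - 6)^4, so the eigenvalues are known. The minimal polynomial is
  m_A(x) = Π_λ (x − λ)^{k_λ}
where k_λ is the size of the *largest* Jordan block for λ (equivalently, the smallest k with (A − λI)^k v = 0 for every generalised eigenvector v of λ).

  λ = 6: largest Jordan block has size 3, contributing (x − 6)^3

So m_A(x) = (x - 6)^3 = x^3 - 18*x^2 + 108*x - 216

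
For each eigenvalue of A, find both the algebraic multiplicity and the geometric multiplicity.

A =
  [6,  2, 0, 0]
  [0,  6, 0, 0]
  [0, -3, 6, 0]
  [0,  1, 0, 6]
λ = 6: alg = 4, geom = 3

Step 1 — factor the characteristic polynomial to read off the algebraic multiplicities:
  χ_A(x) = (x - 6)^4

Step 2 — compute geometric multiplicities via the rank-nullity identity g(λ) = n − rank(A − λI):
  rank(A − (6)·I) = 1, so dim ker(A − (6)·I) = n − 1 = 3

Summary:
  λ = 6: algebraic multiplicity = 4, geometric multiplicity = 3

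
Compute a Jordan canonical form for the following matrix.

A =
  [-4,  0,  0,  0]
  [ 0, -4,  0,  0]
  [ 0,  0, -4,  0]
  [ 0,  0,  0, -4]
J_1(-4) ⊕ J_1(-4) ⊕ J_1(-4) ⊕ J_1(-4)

The characteristic polynomial is
  det(x·I − A) = x^4 + 16*x^3 + 96*x^2 + 256*x + 256 = (x + 4)^4

Eigenvalues and multiplicities (the geometric multiplicity of λ is n − rank(A − λI), which equals the number of Jordan blocks for λ):
  λ = -4: algebraic multiplicity = 4, geometric multiplicity = 4

Determining the block sizes for each eigenvalue:
  λ = -4: gm = am = 4, so every block has size 1 → block sizes [1, 1, 1, 1]

Assembling the blocks gives a Jordan form
J =
  [-4,  0,  0,  0]
  [ 0, -4,  0,  0]
  [ 0,  0, -4,  0]
  [ 0,  0,  0, -4]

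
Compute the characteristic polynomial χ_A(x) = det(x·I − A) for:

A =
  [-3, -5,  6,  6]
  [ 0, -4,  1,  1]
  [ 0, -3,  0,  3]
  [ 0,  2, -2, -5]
x^4 + 12*x^3 + 54*x^2 + 108*x + 81

Expanding det(x·I − A) (e.g. by cofactor expansion or by noting that A is similar to its Jordan form J, which has the same characteristic polynomial as A) gives
  χ_A(x) = x^4 + 12*x^3 + 54*x^2 + 108*x + 81
which factors as (x + 3)^4. The eigenvalues (with algebraic multiplicities) are λ = -3 with multiplicity 4.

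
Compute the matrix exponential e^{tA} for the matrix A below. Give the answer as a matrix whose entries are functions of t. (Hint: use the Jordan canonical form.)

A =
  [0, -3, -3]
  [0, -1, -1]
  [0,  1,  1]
e^{tA} =
  [1, -3*t, -3*t]
  [0, 1 - t, -t]
  [0, t, t + 1]

Strategy: write A = P · J · P⁻¹ where J is a Jordan canonical form, so e^{tA} = P · e^{tJ} · P⁻¹, and e^{tJ} can be computed block-by-block.

A has Jordan form
J =
  [0, 1, 0]
  [0, 0, 0]
  [0, 0, 0]
(up to reordering of blocks).

Per-block formulas:
  For a 2×2 Jordan block J_2(0): exp(t · J_2(0)) = e^(0t)·(I + t·N), where N is the 2×2 nilpotent shift.
  For a 1×1 block at λ = 0: exp(t · [0]) = [e^(0t)].

After assembling e^{tJ} and conjugating by P, we get:

e^{tA} =
  [1, -3*t, -3*t]
  [0, 1 - t, -t]
  [0, t, t + 1]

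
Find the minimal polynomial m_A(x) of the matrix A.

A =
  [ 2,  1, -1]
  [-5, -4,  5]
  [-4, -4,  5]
x^2 - 2*x + 1

The characteristic polynomial is χ_A(x) = (x - 1)^3, so the eigenvalues are known. The minimal polynomial is
  m_A(x) = Π_λ (x − λ)^{k_λ}
where k_λ is the size of the *largest* Jordan block for λ (equivalently, the smallest k with (A − λI)^k v = 0 for every generalised eigenvector v of λ).

  λ = 1: largest Jordan block has size 2, contributing (x − 1)^2

So m_A(x) = (x - 1)^2 = x^2 - 2*x + 1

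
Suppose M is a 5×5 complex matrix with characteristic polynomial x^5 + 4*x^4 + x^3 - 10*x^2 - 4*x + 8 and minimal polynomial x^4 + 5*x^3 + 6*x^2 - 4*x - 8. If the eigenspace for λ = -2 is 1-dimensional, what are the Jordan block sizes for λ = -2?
Block sizes for λ = -2: [3]

Step 1 — from the characteristic polynomial, algebraic multiplicity of λ = -2 is 3. From dim ker(M − (-2)·I) = 1, there are exactly 1 Jordan blocks for λ = -2.
Step 2 — from the minimal polynomial, the factor (x + 2)^3 tells us the largest block for λ = -2 has size 3.
Step 3 — with total size 3, 1 blocks, and largest block 3, the block sizes (in nonincreasing order) are [3].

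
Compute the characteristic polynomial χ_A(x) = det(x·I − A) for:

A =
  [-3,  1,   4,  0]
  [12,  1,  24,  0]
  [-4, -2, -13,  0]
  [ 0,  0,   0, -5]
x^4 + 20*x^3 + 150*x^2 + 500*x + 625

Expanding det(x·I − A) (e.g. by cofactor expansion or by noting that A is similar to its Jordan form J, which has the same characteristic polynomial as A) gives
  χ_A(x) = x^4 + 20*x^3 + 150*x^2 + 500*x + 625
which factors as (x + 5)^4. The eigenvalues (with algebraic multiplicities) are λ = -5 with multiplicity 4.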